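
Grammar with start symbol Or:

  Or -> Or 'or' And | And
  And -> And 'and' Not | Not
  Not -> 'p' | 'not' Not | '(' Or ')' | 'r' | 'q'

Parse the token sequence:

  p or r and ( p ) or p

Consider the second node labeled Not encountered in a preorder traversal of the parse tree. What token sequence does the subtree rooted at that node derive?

r

[Or [Or [Or [And [Not p]]] or [And [And [Not r]] and [Not ( [Or [And [Not p]]] )]]] or [And [Not p]]]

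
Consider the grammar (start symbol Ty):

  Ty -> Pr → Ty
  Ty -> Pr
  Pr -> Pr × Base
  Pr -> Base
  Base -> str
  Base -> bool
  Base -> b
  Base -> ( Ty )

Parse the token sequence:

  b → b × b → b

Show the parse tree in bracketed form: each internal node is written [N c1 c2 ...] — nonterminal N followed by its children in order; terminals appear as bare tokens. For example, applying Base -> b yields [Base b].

Ty
Pr → Ty
Base → Ty
b → Ty
b → Pr → Ty
b → Pr × Base → Ty
b → Base × Base → Ty
b → b × Base → Ty
b → b × b → Ty
b → b × b → Pr
b → b × b → Base
b → b × b → b

[Ty [Pr [Base b]] → [Ty [Pr [Pr [Base b]] × [Base b]] → [Ty [Pr [Base b]]]]]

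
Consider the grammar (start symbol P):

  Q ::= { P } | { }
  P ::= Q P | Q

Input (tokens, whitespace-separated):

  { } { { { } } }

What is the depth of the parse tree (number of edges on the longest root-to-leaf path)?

7

[P [Q { }] [P [Q { [P [Q { [P [Q { }]] }]] }]]]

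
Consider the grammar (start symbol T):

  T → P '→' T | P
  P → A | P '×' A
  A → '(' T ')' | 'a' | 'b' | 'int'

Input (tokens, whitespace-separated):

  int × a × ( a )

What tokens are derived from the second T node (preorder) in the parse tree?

[T [P [P [P [A int]] × [A a]] × [A ( [T [P [A a]]] )]]]

a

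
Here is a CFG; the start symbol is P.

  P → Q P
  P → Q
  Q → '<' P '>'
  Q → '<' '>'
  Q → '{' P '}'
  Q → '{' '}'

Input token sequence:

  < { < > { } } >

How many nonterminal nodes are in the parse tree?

[P [Q < [P [Q { [P [Q < >] [P [Q { }]]] }]] >]]

8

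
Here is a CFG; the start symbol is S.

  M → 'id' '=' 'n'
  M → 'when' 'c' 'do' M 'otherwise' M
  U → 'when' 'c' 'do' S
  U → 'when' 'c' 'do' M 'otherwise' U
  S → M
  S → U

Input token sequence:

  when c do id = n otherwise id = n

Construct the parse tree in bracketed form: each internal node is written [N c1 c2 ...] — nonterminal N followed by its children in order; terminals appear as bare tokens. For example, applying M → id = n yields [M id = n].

[S [M when c do [M id = n] otherwise [M id = n]]]

S
M
when c do M otherwise M
when c do id = n otherwise M
when c do id = n otherwise id = n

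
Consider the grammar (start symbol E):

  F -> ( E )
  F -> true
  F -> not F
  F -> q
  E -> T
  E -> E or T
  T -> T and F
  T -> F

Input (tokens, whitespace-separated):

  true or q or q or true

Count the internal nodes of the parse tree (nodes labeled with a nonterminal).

12

[E [E [E [E [T [F true]]] or [T [F q]]] or [T [F q]]] or [T [F true]]]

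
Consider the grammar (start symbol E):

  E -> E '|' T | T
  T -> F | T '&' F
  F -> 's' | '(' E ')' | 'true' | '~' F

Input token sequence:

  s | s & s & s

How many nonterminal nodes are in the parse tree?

[E [E [T [F s]]] | [T [T [T [F s]] & [F s]] & [F s]]]

10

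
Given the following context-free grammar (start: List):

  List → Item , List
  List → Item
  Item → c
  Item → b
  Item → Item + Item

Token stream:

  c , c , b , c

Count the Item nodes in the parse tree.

4

[List [Item c] , [List [Item c] , [List [Item b] , [List [Item c]]]]]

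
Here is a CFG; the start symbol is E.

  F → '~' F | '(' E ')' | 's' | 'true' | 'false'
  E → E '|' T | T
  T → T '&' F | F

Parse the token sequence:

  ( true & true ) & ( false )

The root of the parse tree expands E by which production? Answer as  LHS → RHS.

[E [T [T [F ( [E [T [T [F true]] & [F true]]] )]] & [F ( [E [T [F false]]] )]]]

E → T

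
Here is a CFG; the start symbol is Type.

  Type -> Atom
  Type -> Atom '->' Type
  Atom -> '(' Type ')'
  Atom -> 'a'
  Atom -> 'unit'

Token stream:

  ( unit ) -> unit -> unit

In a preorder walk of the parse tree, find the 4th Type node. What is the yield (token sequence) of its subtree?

[Type [Atom ( [Type [Atom unit]] )] -> [Type [Atom unit] -> [Type [Atom unit]]]]

unit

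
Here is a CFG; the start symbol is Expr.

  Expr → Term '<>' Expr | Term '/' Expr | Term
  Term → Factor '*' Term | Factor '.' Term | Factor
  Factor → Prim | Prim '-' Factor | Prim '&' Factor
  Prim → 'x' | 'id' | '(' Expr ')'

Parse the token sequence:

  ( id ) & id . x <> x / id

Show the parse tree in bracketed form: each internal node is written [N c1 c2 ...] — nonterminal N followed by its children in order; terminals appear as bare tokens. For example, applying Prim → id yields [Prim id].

Expr
Term <> Expr
Factor . Term <> Expr
Prim & Factor . Term <> Expr
( Expr ) & Factor . Term <> Expr
( Term ) & Factor . Term <> Expr
( Factor ) & Factor . Term <> Expr
( Prim ) & Factor . Term <> Expr
( id ) & Factor . Term <> Expr
( id ) & Prim . Term <> Expr
( id ) & id . Term <> Expr
( id ) & id . Factor <> Expr
( id ) & id . Prim <> Expr
( id ) & id . x <> Expr
( id ) & id . x <> Term / Expr
( id ) & id . x <> Factor / Expr
( id ) & id . x <> Prim / Expr
( id ) & id . x <> x / Expr
( id ) & id . x <> x / Term
( id ) & id . x <> x / Factor
( id ) & id . x <> x / Prim
( id ) & id . x <> x / id

[Expr [Term [Factor [Prim ( [Expr [Term [Factor [Prim id]]]] )] & [Factor [Prim id]]] . [Term [Factor [Prim x]]]] <> [Expr [Term [Factor [Prim x]]] / [Expr [Term [Factor [Prim id]]]]]]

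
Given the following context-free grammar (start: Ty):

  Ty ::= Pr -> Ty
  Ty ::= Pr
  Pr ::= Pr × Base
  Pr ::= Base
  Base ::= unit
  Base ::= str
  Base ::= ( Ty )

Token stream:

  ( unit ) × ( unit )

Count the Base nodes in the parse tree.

4

[Ty [Pr [Pr [Base ( [Ty [Pr [Base unit]]] )]] × [Base ( [Ty [Pr [Base unit]]] )]]]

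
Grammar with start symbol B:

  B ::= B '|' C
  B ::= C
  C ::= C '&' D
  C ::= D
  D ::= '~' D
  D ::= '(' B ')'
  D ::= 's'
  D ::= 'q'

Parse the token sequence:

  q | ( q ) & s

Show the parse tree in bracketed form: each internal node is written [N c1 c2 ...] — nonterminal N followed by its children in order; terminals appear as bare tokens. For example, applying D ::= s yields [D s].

[B [B [C [D q]]] | [C [C [D ( [B [C [D q]]] )]] & [D s]]]

B
B | C
C | C
D | C
q | C
q | C & D
q | D & D
q | ( B ) & D
q | ( C ) & D
q | ( D ) & D
q | ( q ) & D
q | ( q ) & s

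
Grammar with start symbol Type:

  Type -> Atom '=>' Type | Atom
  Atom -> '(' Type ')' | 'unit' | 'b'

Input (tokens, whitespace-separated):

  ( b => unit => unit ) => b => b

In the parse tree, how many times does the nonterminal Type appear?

[Type [Atom ( [Type [Atom b] => [Type [Atom unit] => [Type [Atom unit]]]] )] => [Type [Atom b] => [Type [Atom b]]]]

6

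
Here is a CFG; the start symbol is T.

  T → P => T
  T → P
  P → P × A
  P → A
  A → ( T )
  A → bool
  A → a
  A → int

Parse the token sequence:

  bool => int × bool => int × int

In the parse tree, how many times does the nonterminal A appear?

[T [P [A bool]] => [T [P [P [A int]] × [A bool]] => [T [P [P [A int]] × [A int]]]]]

5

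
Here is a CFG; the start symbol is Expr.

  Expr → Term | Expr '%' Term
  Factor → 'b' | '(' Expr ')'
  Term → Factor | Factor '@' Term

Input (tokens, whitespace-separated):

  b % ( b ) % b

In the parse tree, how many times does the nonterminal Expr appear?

[Expr [Expr [Expr [Term [Factor b]]] % [Term [Factor ( [Expr [Term [Factor b]]] )]]] % [Term [Factor b]]]

4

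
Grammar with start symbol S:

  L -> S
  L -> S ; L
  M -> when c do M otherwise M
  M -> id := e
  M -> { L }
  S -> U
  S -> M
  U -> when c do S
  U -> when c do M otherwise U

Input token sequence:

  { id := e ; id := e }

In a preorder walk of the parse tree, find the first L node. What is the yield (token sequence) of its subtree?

id := e ; id := e

[S [M { [L [S [M id := e]] ; [L [S [M id := e]]]] }]]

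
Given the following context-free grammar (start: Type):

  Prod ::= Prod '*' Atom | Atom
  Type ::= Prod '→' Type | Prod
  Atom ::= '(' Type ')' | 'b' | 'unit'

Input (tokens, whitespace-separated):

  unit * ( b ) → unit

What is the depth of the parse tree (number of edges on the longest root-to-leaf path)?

6

[Type [Prod [Prod [Atom unit]] * [Atom ( [Type [Prod [Atom b]]] )]] → [Type [Prod [Atom unit]]]]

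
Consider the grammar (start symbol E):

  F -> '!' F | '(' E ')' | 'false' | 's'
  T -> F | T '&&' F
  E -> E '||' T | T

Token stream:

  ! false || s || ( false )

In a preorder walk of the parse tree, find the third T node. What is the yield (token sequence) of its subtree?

( false )

[E [E [E [T [F ! [F false]]]] || [T [F s]]] || [T [F ( [E [T [F false]]] )]]]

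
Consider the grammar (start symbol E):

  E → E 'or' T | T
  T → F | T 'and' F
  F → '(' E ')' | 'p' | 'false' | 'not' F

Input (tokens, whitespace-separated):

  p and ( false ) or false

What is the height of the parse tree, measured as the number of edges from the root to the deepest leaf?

7

[E [E [T [T [F p]] and [F ( [E [T [F false]]] )]]] or [T [F false]]]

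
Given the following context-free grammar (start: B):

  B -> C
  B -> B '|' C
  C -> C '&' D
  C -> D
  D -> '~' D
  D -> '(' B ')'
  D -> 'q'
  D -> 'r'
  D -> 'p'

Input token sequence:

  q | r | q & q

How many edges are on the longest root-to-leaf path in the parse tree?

[B [B [B [C [D q]]] | [C [D r]]] | [C [C [D q]] & [D q]]]

5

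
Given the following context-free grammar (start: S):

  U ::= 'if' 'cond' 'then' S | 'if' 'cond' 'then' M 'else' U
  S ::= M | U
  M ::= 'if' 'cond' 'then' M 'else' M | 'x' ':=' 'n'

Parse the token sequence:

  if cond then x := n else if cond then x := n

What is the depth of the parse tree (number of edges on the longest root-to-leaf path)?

5

[S [U if cond then [M x := n] else [U if cond then [S [M x := n]]]]]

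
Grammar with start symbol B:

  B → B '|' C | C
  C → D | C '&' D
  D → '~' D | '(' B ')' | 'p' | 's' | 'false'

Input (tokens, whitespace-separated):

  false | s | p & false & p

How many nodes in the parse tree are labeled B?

[B [B [B [C [D false]]] | [C [D s]]] | [C [C [C [D p]] & [D false]] & [D p]]]

3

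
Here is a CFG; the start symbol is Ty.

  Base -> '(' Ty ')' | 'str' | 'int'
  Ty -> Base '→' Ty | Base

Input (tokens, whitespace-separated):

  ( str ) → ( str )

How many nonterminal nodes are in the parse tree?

8

[Ty [Base ( [Ty [Base str]] )] → [Ty [Base ( [Ty [Base str]] )]]]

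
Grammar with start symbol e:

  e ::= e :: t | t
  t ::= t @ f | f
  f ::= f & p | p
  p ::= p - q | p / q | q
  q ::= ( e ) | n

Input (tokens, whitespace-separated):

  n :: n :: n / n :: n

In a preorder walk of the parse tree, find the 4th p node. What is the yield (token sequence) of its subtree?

[e [e [e [e [t [f [p [q n]]]]] :: [t [f [p [q n]]]]] :: [t [f [p [p [q n]] / [q n]]]]] :: [t [f [p [q n]]]]]

n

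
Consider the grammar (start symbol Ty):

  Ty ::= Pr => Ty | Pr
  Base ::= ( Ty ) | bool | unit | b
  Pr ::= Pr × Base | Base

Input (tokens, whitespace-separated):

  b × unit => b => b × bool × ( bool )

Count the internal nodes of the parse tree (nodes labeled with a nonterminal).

18

[Ty [Pr [Pr [Base b]] × [Base unit]] => [Ty [Pr [Base b]] => [Ty [Pr [Pr [Pr [Base b]] × [Base bool]] × [Base ( [Ty [Pr [Base bool]]] )]]]]]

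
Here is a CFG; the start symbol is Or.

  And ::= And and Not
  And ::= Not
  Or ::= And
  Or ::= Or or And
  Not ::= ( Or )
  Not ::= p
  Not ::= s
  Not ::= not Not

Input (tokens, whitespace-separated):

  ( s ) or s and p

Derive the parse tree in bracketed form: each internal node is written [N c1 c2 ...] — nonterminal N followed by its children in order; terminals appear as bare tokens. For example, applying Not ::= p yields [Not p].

Or
Or or And
And or And
Not or And
( Or ) or And
( And ) or And
( Not ) or And
( s ) or And
( s ) or And and Not
( s ) or Not and Not
( s ) or s and Not
( s ) or s and p

[Or [Or [And [Not ( [Or [And [Not s]]] )]]] or [And [And [Not s]] and [Not p]]]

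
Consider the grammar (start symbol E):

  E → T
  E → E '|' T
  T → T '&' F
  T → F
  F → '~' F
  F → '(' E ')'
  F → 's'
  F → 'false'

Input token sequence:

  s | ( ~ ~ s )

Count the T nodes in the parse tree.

[E [E [T [F s]]] | [T [F ( [E [T [F ~ [F ~ [F s]]]]] )]]]

3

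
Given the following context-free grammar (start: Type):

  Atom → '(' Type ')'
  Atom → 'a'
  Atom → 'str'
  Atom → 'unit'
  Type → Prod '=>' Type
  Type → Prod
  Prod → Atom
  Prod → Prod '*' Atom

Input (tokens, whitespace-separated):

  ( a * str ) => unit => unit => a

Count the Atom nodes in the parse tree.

6

[Type [Prod [Atom ( [Type [Prod [Prod [Atom a]] * [Atom str]]] )]] => [Type [Prod [Atom unit]] => [Type [Prod [Atom unit]] => [Type [Prod [Atom a]]]]]]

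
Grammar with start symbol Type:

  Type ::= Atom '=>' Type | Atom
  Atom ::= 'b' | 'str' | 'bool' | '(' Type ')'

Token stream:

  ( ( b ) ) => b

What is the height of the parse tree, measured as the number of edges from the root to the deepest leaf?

6

[Type [Atom ( [Type [Atom ( [Type [Atom b]] )]] )] => [Type [Atom b]]]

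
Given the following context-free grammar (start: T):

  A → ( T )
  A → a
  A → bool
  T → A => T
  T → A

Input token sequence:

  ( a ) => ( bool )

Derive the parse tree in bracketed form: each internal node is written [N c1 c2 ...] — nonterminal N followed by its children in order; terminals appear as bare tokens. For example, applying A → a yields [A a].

[T [A ( [T [A a]] )] => [T [A ( [T [A bool]] )]]]

T
A => T
( T ) => T
( A ) => T
( a ) => T
( a ) => A
( a ) => ( T )
( a ) => ( A )
( a ) => ( bool )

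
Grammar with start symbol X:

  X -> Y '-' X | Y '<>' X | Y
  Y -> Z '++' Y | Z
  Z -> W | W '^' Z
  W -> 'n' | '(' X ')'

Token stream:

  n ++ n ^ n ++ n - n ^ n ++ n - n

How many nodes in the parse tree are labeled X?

3

[X [Y [Z [W n]] ++ [Y [Z [W n] ^ [Z [W n]]] ++ [Y [Z [W n]]]]] - [X [Y [Z [W n] ^ [Z [W n]]] ++ [Y [Z [W n]]]] - [X [Y [Z [W n]]]]]]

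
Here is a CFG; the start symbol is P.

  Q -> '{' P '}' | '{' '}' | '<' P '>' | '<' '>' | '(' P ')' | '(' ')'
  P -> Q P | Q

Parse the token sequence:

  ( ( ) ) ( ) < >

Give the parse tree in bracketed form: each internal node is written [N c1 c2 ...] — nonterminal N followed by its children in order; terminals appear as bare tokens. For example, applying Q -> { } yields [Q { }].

[P [Q ( [P [Q ( )]] )] [P [Q ( )] [P [Q < >]]]]

P
Q P
( P ) P
( Q ) P
( ( ) ) P
( ( ) ) Q P
( ( ) ) ( ) P
( ( ) ) ( ) Q
( ( ) ) ( ) < >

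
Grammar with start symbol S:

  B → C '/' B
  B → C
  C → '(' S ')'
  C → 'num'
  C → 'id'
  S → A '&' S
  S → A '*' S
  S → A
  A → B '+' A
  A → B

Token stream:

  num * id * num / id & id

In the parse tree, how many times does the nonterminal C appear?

[S [A [B [C num]]] * [S [A [B [C id]]] * [S [A [B [C num] / [B [C id]]]] & [S [A [B [C id]]]]]]]

5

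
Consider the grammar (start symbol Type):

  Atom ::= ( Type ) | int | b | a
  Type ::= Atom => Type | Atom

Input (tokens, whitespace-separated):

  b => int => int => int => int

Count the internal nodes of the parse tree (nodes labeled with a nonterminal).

[Type [Atom b] => [Type [Atom int] => [Type [Atom int] => [Type [Atom int] => [Type [Atom int]]]]]]

10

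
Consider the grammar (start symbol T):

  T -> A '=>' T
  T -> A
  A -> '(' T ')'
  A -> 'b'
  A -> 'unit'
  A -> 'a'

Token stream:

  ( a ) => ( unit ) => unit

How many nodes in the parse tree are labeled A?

5

[T [A ( [T [A a]] )] => [T [A ( [T [A unit]] )] => [T [A unit]]]]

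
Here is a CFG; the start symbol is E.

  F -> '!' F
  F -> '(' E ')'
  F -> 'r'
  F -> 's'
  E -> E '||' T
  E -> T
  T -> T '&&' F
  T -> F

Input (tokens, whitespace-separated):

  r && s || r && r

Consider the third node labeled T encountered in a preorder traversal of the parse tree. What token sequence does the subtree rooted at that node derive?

[E [E [T [T [F r]] && [F s]]] || [T [T [F r]] && [F r]]]

r && r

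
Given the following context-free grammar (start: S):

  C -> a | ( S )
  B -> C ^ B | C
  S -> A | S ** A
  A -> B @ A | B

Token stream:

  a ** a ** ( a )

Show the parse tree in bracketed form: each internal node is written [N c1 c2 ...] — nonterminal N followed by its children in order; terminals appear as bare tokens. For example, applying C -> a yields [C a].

[S [S [S [A [B [C a]]]] ** [A [B [C a]]]] ** [A [B [C ( [S [A [B [C a]]]] )]]]]

S
S ** A
S ** A ** A
A ** A ** A
B ** A ** A
C ** A ** A
a ** A ** A
a ** B ** A
a ** C ** A
a ** a ** A
a ** a ** B
a ** a ** C
a ** a ** ( S )
a ** a ** ( A )
a ** a ** ( B )
a ** a ** ( C )
a ** a ** ( a )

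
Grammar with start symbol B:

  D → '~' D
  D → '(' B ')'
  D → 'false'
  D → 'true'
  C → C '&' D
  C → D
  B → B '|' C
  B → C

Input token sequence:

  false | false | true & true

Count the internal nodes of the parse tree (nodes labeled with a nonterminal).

[B [B [B [C [D false]]] | [C [D false]]] | [C [C [D true]] & [D true]]]

11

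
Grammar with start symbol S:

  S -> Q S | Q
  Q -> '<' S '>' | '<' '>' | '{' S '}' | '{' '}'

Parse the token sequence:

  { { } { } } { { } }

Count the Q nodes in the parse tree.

5

[S [Q { [S [Q { }] [S [Q { }]]] }] [S [Q { [S [Q { }]] }]]]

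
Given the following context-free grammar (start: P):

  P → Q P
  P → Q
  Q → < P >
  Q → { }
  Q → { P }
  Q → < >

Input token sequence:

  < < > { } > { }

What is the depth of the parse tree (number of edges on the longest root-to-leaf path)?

[P [Q < [P [Q < >] [P [Q { }]]] >] [P [Q { }]]]

5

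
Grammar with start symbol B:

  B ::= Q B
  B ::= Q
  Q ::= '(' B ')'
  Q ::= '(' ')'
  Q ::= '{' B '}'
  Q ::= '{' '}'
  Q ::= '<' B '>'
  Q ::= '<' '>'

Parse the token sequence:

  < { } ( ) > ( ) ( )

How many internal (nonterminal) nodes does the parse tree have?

[B [Q < [B [Q { }] [B [Q ( )]]] >] [B [Q ( )] [B [Q ( )]]]]

10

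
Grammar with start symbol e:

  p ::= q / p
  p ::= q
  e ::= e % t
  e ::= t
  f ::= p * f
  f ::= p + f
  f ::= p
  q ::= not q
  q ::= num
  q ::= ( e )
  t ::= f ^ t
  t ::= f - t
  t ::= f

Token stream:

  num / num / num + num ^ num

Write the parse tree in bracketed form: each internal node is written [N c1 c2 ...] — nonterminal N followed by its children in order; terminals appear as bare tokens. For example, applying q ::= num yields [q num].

e
t
f ^ t
p + f ^ t
q / p + f ^ t
num / p + f ^ t
num / q / p + f ^ t
num / num / p + f ^ t
num / num / q + f ^ t
num / num / num + f ^ t
num / num / num + p ^ t
num / num / num + q ^ t
num / num / num + num ^ t
num / num / num + num ^ f
num / num / num + num ^ p
num / num / num + num ^ q
num / num / num + num ^ num

[e [t [f [p [q num] / [p [q num] / [p [q num]]]] + [f [p [q num]]]] ^ [t [f [p [q num]]]]]]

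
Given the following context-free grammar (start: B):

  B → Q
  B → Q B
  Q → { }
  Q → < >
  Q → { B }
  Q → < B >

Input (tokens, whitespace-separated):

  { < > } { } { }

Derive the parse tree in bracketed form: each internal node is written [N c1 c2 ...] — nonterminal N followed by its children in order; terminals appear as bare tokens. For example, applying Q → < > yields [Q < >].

B
Q B
{ B } B
{ Q } B
{ < > } B
{ < > } Q B
{ < > } { } B
{ < > } { } Q
{ < > } { } { }

[B [Q { [B [Q < >]] }] [B [Q { }] [B [Q { }]]]]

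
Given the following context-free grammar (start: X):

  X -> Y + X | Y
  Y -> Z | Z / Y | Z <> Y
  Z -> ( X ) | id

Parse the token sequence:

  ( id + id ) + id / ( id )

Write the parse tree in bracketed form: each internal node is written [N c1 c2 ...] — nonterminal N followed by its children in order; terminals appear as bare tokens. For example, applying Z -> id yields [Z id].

X
Y + X
Z + X
( X ) + X
( Y + X ) + X
( Z + X ) + X
( id + X ) + X
( id + Y ) + X
( id + Z ) + X
( id + id ) + X
( id + id ) + Y
( id + id ) + Z / Y
( id + id ) + id / Y
( id + id ) + id / Z
( id + id ) + id / ( X )
( id + id ) + id / ( Y )
( id + id ) + id / ( Z )
( id + id ) + id / ( id )

[X [Y [Z ( [X [Y [Z id]] + [X [Y [Z id]]]] )]] + [X [Y [Z id] / [Y [Z ( [X [Y [Z id]]] )]]]]]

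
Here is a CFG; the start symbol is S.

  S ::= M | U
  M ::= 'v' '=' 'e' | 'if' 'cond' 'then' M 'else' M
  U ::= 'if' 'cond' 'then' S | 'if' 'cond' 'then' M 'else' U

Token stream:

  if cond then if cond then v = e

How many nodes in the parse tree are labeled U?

[S [U if cond then [S [U if cond then [S [M v = e]]]]]]

2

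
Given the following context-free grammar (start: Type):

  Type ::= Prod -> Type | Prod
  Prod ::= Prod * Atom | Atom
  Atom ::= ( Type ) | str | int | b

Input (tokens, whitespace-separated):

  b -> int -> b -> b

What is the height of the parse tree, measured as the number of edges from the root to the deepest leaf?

6

[Type [Prod [Atom b]] -> [Type [Prod [Atom int]] -> [Type [Prod [Atom b]] -> [Type [Prod [Atom b]]]]]]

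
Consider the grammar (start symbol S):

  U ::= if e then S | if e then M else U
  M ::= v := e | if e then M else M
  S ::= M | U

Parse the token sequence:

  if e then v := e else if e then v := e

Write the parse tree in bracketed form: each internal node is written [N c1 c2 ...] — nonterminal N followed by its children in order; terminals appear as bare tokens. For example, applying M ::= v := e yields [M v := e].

[S [U if e then [M v := e] else [U if e then [S [M v := e]]]]]

S
U
if e then M else U
if e then v := e else U
if e then v := e else if e then S
if e then v := e else if e then M
if e then v := e else if e then v := e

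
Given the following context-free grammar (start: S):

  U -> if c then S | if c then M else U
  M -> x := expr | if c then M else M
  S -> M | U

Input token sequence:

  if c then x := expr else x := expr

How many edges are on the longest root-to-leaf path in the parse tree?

3

[S [M if c then [M x := expr] else [M x := expr]]]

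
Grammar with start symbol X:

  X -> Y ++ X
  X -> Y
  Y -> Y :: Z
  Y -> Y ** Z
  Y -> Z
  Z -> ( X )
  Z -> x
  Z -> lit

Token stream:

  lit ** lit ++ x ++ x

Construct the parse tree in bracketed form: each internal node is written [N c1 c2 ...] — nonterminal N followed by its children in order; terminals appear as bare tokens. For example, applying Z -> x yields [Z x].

X
Y ++ X
Y ** Z ++ X
Z ** Z ++ X
lit ** Z ++ X
lit ** lit ++ X
lit ** lit ++ Y ++ X
lit ** lit ++ Z ++ X
lit ** lit ++ x ++ X
lit ** lit ++ x ++ Y
lit ** lit ++ x ++ Z
lit ** lit ++ x ++ x

[X [Y [Y [Z lit]] ** [Z lit]] ++ [X [Y [Z x]] ++ [X [Y [Z x]]]]]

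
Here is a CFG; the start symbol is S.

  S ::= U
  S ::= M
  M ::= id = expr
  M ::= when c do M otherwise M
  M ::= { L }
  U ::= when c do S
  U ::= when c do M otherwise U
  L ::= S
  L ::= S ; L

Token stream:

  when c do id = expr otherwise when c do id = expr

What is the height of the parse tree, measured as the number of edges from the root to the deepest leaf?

5

[S [U when c do [M id = expr] otherwise [U when c do [S [M id = expr]]]]]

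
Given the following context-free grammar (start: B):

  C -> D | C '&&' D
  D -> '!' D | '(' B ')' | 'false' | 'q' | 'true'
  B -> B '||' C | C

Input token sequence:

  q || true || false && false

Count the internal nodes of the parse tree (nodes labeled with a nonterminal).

[B [B [B [C [D q]]] || [C [D true]]] || [C [C [D false]] && [D false]]]

11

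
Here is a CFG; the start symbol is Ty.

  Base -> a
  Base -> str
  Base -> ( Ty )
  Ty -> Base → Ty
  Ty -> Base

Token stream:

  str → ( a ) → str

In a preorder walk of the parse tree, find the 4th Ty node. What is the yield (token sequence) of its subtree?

[Ty [Base str] → [Ty [Base ( [Ty [Base a]] )] → [Ty [Base str]]]]

str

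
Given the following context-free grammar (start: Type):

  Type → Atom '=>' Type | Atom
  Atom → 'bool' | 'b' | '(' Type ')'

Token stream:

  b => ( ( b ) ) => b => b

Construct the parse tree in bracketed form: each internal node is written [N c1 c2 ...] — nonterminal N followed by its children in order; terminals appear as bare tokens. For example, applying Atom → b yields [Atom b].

Type
Atom => Type
b => Type
b => Atom => Type
b => ( Type ) => Type
b => ( Atom ) => Type
b => ( ( Type ) ) => Type
b => ( ( Atom ) ) => Type
b => ( ( b ) ) => Type
b => ( ( b ) ) => Atom => Type
b => ( ( b ) ) => b => Type
b => ( ( b ) ) => b => Atom
b => ( ( b ) ) => b => b

[Type [Atom b] => [Type [Atom ( [Type [Atom ( [Type [Atom b]] )]] )] => [Type [Atom b] => [Type [Atom b]]]]]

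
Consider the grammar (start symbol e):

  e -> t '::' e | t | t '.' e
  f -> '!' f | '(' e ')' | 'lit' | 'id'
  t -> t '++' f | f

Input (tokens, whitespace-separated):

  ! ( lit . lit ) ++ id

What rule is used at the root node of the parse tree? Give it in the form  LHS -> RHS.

e -> t

[e [t [t [f ! [f ( [e [t [f lit]] . [e [t [f lit]]]] )]]] ++ [f id]]]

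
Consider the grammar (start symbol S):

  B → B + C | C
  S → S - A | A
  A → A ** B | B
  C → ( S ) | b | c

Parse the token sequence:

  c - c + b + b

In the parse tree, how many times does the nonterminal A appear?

2

[S [S [A [B [C c]]]] - [A [B [B [B [C c]] + [C b]] + [C b]]]]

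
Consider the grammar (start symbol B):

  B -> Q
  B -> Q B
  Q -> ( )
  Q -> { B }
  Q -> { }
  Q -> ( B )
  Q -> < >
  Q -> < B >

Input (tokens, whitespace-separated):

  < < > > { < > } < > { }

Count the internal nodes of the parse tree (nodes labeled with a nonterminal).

[B [Q < [B [Q < >]] >] [B [Q { [B [Q < >]] }] [B [Q < >] [B [Q { }]]]]]

12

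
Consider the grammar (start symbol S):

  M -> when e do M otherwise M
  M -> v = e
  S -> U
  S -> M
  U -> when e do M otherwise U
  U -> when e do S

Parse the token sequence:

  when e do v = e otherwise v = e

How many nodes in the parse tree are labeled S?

1

[S [M when e do [M v = e] otherwise [M v = e]]]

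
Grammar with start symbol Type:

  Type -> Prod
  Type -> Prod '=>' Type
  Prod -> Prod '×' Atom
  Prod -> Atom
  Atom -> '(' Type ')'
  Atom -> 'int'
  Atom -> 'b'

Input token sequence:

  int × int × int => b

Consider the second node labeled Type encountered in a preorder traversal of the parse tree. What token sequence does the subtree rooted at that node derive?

[Type [Prod [Prod [Prod [Atom int]] × [Atom int]] × [Atom int]] => [Type [Prod [Atom b]]]]

b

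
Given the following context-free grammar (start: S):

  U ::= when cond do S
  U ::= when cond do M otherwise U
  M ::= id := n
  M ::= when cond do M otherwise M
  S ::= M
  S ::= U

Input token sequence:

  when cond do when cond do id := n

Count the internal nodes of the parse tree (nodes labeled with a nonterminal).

[S [U when cond do [S [U when cond do [S [M id := n]]]]]]

6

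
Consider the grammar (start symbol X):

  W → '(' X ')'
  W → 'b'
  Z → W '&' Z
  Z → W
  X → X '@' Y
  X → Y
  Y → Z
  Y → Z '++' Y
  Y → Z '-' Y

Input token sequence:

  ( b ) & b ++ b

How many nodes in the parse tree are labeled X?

2

[X [Y [Z [W ( [X [Y [Z [W b]]]] )] & [Z [W b]]] ++ [Y [Z [W b]]]]]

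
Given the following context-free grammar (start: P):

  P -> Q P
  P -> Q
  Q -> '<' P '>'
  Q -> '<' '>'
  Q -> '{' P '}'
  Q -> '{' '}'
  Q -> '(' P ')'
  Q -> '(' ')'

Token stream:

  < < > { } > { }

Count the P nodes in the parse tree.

4

[P [Q < [P [Q < >] [P [Q { }]]] >] [P [Q { }]]]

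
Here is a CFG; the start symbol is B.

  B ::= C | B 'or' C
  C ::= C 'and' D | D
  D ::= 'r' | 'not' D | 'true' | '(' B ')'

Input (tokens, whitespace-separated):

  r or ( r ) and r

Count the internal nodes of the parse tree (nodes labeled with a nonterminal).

[B [B [C [D r]]] or [C [C [D ( [B [C [D r]]] )]] and [D r]]]

11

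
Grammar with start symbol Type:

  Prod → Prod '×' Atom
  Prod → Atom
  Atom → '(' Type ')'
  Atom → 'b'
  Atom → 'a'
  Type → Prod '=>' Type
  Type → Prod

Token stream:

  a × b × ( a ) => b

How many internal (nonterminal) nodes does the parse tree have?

[Type [Prod [Prod [Prod [Atom a]] × [Atom b]] × [Atom ( [Type [Prod [Atom a]]] )]] => [Type [Prod [Atom b]]]]

13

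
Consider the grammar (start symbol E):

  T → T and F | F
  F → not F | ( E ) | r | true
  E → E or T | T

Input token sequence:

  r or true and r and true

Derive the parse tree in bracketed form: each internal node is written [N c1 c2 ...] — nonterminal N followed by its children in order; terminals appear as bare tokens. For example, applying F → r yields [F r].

[E [E [T [F r]]] or [T [T [T [F true]] and [F r]] and [F true]]]

E
E or T
T or T
F or T
r or T
r or T and F
r or T and F and F
r or F and F and F
r or true and F and F
r or true and r and F
r or true and r and true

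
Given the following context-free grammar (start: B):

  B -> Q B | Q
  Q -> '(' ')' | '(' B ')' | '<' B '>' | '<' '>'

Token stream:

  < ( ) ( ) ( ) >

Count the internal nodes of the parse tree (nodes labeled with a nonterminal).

8

[B [Q < [B [Q ( )] [B [Q ( )] [B [Q ( )]]]] >]]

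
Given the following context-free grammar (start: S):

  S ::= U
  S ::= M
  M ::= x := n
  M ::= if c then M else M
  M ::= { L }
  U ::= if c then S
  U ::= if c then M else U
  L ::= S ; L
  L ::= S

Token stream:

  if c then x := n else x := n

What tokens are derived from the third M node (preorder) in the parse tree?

[S [M if c then [M x := n] else [M x := n]]]

x := n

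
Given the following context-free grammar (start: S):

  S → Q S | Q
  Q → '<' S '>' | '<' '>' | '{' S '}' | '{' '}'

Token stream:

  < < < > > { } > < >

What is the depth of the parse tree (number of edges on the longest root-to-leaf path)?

6

[S [Q < [S [Q < [S [Q < >]] >] [S [Q { }]]] >] [S [Q < >]]]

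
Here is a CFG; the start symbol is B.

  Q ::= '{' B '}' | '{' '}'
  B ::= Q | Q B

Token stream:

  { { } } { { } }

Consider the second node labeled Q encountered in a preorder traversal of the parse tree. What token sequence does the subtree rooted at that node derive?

[B [Q { [B [Q { }]] }] [B [Q { [B [Q { }]] }]]]

{ }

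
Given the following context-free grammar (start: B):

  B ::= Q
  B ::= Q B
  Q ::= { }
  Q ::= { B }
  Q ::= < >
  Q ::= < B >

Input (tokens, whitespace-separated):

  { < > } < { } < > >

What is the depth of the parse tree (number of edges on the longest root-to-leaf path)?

6

[B [Q { [B [Q < >]] }] [B [Q < [B [Q { }] [B [Q < >]]] >]]]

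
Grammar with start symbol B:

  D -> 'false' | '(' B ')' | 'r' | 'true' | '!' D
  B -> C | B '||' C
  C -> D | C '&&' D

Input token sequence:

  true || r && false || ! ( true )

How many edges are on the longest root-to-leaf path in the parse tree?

7

[B [B [B [C [D true]]] || [C [C [D r]] && [D false]]] || [C [D ! [D ( [B [C [D true]]] )]]]]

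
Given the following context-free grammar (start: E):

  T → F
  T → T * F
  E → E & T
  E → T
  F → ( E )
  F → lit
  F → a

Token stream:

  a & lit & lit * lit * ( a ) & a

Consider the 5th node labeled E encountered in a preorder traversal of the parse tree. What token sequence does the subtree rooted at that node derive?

a

[E [E [E [E [T [F a]]] & [T [F lit]]] & [T [T [T [F lit]] * [F lit]] * [F ( [E [T [F a]]] )]]] & [T [F a]]]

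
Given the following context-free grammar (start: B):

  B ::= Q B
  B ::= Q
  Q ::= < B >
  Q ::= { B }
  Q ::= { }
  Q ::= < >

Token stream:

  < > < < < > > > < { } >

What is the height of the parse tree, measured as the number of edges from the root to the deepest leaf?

[B [Q < >] [B [Q < [B [Q < [B [Q < >]] >]] >] [B [Q < [B [Q { }]] >]]]]

7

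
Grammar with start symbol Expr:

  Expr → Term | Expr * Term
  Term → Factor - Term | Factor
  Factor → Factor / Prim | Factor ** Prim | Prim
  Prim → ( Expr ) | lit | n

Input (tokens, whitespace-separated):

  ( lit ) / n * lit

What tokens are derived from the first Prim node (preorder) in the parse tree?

[Expr [Expr [Term [Factor [Factor [Prim ( [Expr [Term [Factor [Prim lit]]]] )]] / [Prim n]]]] * [Term [Factor [Prim lit]]]]

( lit )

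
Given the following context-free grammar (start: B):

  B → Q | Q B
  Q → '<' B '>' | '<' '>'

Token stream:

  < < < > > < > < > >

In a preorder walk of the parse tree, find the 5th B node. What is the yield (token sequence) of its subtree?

< >

[B [Q < [B [Q < [B [Q < >]] >] [B [Q < >] [B [Q < >]]]] >]]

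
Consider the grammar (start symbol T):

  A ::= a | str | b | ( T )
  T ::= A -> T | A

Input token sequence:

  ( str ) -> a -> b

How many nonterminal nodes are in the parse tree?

8

[T [A ( [T [A str]] )] -> [T [A a] -> [T [A b]]]]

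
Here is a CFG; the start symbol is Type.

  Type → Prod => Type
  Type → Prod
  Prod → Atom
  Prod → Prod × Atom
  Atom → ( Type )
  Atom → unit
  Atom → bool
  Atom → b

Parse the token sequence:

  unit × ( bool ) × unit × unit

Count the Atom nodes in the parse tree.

5

[Type [Prod [Prod [Prod [Prod [Atom unit]] × [Atom ( [Type [Prod [Atom bool]]] )]] × [Atom unit]] × [Atom unit]]]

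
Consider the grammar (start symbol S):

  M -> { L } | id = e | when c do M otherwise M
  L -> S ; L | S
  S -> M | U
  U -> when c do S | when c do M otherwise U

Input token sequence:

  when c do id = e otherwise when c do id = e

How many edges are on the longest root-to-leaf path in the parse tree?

5

[S [U when c do [M id = e] otherwise [U when c do [S [M id = e]]]]]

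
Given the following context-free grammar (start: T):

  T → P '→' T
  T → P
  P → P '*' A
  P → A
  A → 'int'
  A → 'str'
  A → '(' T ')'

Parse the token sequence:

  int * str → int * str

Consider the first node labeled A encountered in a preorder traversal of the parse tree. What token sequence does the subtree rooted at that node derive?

[T [P [P [A int]] * [A str]] → [T [P [P [A int]] * [A str]]]]

int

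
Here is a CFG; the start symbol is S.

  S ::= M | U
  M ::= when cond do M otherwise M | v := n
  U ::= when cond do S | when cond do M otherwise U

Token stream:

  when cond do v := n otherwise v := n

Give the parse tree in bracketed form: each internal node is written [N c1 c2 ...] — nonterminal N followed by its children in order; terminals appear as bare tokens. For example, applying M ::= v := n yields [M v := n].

S
M
when cond do M otherwise M
when cond do v := n otherwise M
when cond do v := n otherwise v := n

[S [M when cond do [M v := n] otherwise [M v := n]]]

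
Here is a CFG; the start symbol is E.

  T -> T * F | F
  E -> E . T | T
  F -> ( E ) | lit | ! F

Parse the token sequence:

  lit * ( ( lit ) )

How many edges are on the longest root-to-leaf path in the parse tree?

[E [T [T [F lit]] * [F ( [E [T [F ( [E [T [F lit]]] )]]] )]]]

9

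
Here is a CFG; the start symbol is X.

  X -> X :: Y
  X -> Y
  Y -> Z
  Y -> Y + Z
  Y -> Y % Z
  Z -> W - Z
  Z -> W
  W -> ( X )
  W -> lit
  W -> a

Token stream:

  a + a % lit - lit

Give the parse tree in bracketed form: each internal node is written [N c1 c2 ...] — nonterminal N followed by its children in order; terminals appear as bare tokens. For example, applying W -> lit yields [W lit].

[X [Y [Y [Y [Z [W a]]] + [Z [W a]]] % [Z [W lit] - [Z [W lit]]]]]

X
Y
Y % Z
Y + Z % Z
Z + Z % Z
W + Z % Z
a + Z % Z
a + W % Z
a + a % Z
a + a % W - Z
a + a % lit - Z
a + a % lit - W
a + a % lit - lit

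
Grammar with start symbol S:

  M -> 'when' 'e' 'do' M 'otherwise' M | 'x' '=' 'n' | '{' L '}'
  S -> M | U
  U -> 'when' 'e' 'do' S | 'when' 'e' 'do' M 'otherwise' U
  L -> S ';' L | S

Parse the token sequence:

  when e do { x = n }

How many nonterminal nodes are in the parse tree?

[S [U when e do [S [M { [L [S [M x = n]]] }]]]]

7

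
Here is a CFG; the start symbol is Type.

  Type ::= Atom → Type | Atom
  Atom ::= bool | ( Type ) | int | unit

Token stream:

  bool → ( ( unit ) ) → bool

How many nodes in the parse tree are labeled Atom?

[Type [Atom bool] → [Type [Atom ( [Type [Atom ( [Type [Atom unit]] )]] )] → [Type [Atom bool]]]]

5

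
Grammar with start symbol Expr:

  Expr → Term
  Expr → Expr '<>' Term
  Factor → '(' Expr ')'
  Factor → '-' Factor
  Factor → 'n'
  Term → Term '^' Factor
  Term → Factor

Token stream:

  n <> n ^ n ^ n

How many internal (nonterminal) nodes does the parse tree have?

[Expr [Expr [Term [Factor n]]] <> [Term [Term [Term [Factor n]] ^ [Factor n]] ^ [Factor n]]]

10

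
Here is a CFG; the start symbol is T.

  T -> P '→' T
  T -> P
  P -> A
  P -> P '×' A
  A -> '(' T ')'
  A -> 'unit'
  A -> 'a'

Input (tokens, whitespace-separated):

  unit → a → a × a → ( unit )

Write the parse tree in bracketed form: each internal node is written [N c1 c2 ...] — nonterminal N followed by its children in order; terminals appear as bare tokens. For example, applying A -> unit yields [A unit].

[T [P [A unit]] → [T [P [A a]] → [T [P [P [A a]] × [A a]] → [T [P [A ( [T [P [A unit]]] )]]]]]]

T
P → T
A → T
unit → T
unit → P → T
unit → A → T
unit → a → T
unit → a → P → T
unit → a → P × A → T
unit → a → A × A → T
unit → a → a × A → T
unit → a → a × a → T
unit → a → a × a → P
unit → a → a × a → A
unit → a → a × a → ( T )
unit → a → a × a → ( P )
unit → a → a × a → ( A )
unit → a → a × a → ( unit )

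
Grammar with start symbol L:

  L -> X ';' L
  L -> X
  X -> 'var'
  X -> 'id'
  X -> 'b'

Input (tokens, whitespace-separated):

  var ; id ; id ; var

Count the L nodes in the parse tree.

4

[L [X var] ; [L [X id] ; [L [X id] ; [L [X var]]]]]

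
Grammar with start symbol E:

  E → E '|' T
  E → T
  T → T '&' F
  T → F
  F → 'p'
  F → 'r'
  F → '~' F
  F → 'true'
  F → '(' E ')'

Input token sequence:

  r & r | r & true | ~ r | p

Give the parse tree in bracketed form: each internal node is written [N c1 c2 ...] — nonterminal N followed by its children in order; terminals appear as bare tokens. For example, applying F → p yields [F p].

[E [E [E [E [T [T [F r]] & [F r]]] | [T [T [F r]] & [F true]]] | [T [F ~ [F r]]]] | [T [F p]]]

E
E | T
E | T | T
E | T | T | T
T | T | T | T
T & F | T | T | T
F & F | T | T | T
r & F | T | T | T
r & r | T | T | T
r & r | T & F | T | T
r & r | F & F | T | T
r & r | r & F | T | T
r & r | r & true | T | T
r & r | r & true | F | T
r & r | r & true | ~ F | T
r & r | r & true | ~ r | T
r & r | r & true | ~ r | F
r & r | r & true | ~ r | p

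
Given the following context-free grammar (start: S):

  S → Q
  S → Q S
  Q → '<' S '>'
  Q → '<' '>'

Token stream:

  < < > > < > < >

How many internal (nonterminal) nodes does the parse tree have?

[S [Q < [S [Q < >]] >] [S [Q < >] [S [Q < >]]]]

8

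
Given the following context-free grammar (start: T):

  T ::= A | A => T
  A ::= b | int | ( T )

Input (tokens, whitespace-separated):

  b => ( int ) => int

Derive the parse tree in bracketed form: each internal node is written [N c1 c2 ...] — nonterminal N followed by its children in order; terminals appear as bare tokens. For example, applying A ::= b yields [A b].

T
A => T
b => T
b => A => T
b => ( T ) => T
b => ( A ) => T
b => ( int ) => T
b => ( int ) => A
b => ( int ) => int

[T [A b] => [T [A ( [T [A int]] )] => [T [A int]]]]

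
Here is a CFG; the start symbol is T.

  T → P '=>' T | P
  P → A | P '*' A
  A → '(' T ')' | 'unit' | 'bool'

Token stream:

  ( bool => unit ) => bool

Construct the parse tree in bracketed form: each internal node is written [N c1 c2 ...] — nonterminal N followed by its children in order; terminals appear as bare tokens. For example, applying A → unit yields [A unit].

T
P => T
A => T
( T ) => T
( P => T ) => T
( A => T ) => T
( bool => T ) => T
( bool => P ) => T
( bool => A ) => T
( bool => unit ) => T
( bool => unit ) => P
( bool => unit ) => A
( bool => unit ) => bool

[T [P [A ( [T [P [A bool]] => [T [P [A unit]]]] )]] => [T [P [A bool]]]]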